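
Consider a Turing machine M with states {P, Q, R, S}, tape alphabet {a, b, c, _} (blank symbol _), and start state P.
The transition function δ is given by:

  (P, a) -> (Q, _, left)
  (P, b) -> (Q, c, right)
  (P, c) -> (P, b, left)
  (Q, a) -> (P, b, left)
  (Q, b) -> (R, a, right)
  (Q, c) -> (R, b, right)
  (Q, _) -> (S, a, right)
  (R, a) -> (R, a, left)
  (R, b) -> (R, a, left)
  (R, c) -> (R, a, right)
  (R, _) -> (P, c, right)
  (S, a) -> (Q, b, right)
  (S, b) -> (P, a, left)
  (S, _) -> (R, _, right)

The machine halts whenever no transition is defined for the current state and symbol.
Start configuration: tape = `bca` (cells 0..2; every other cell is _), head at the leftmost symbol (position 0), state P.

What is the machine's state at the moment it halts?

P | _[b]ca_   read b → write c, move right, go to Q
Q | _c[c]a_   read c → write b, move right, go to R
R | _cb[a]_   read a → write a, move left, go to R
R | _c[b]a_   read b → write a, move left, go to R
R | _[c]aa_   read c → write a, move right, go to R
R | _a[a]a_   read a → write a, move left, go to R
R | _[a]aa_   read a → write a, move left, go to R
R | [_]aaa_   read _ → write c, move right, go to P
P | c[a]aa_   read a → write _, move left, go to Q
Q | [c]_aa_   read c → write b, move right, go to R
R | b[_]aa_   read _ → write c, move right, go to P
P | bc[a]a_   read a → write _, move left, go to Q
Q | b[c]_a_   read c → write b, move right, go to R
R | bb[_]a_   read _ → write c, move right, go to P
P | bbc[a]_   read a → write _, move left, go to Q
Q | bb[c]__   read c → write b, move right, go to R
R | bbb[_]_   read _ → write c, move right, go to P
P | bbbc[_]
No transition is defined for (P, _); M halts in state P.

P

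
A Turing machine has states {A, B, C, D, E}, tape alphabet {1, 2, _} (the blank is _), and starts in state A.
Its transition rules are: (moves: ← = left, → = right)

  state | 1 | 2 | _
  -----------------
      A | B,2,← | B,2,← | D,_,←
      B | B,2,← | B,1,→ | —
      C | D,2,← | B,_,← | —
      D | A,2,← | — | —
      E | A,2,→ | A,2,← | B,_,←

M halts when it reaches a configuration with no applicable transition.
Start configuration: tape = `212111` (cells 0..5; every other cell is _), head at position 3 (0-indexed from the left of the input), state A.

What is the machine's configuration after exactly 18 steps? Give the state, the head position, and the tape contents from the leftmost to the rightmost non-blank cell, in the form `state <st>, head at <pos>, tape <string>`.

A | _212[1]11   read 1 → write 2, move ←, go to B
B | _21[2]211   read 2 → write 1, move →, go to B
B | _211[2]11   read 2 → write 1, move →, go to B
B | _2111[1]1   read 1 → write 2, move ←, go to B
B | _211[1]21   read 1 → write 2, move ←, go to B
B | _21[1]221   read 1 → write 2, move ←, go to B
B | _2[1]2221   read 1 → write 2, move ←, go to B
B | _[2]22221   read 2 → write 1, move →, go to B
B | _1[2]2221   read 2 → write 1, move →, go to B
B | _11[2]221   read 2 → write 1, move →, go to B
B | _111[2]21   read 2 → write 1, move →, go to B
B | _1111[2]1   read 2 → write 1, move →, go to B
B | _11111[1]   read 1 → write 2, move ←, go to B
B | _1111[1]2   read 1 → write 2, move ←, go to B
B | _111[1]22   read 1 → write 2, move ←, go to B
B | _11[1]222   read 1 → write 2, move ←, go to B
B | _1[1]2222   read 1 → write 2, move ←, go to B
B | _[1]22222   read 1 → write 2, move ←, go to B
B | [_]222222
After 18 steps: state B, head at -1, tape 222222.

state B, head at -1, tape 222222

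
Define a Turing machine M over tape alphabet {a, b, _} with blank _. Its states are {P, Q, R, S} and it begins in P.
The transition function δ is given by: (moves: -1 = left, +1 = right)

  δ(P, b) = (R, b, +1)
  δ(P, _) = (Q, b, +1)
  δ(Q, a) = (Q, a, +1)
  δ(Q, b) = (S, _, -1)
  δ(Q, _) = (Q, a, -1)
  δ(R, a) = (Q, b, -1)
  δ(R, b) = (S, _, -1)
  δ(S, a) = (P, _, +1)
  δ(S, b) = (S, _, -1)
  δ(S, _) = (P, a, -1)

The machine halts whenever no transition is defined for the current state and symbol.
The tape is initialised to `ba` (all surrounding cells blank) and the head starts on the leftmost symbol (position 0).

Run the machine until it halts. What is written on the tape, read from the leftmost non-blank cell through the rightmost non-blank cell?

baa_a

state=P head=0 tape=__[b]a_   (P,b)→(R,b,+1)
state=R head=1 tape=__b[a]_   (R,a)→(Q,b,-1)
state=Q head=0 tape=__[b]b_   (Q,b)→(S,_,-1)
state=S head=-1 tape=_[_]_b_   (S,_)→(P,a,-1)
state=P head=-2 tape=[_]a_b_   (P,_)→(Q,b,+1)
state=Q head=-1 tape=b[a]_b_   (Q,a)→(Q,a,+1)
state=Q head=0 tape=ba[_]b_   (Q,_)→(Q,a,-1)
state=Q head=-1 tape=b[a]ab_   (Q,a)→(Q,a,+1)
state=Q head=0 tape=ba[a]b_   (Q,a)→(Q,a,+1)
state=Q head=1 tape=baa[b]_   (Q,b)→(S,_,-1)
state=S head=0 tape=ba[a]__   (S,a)→(P,_,+1)
state=P head=1 tape=ba_[_]_   (P,_)→(Q,b,+1)
state=Q head=2 tape=ba_b[_]   (Q,_)→(Q,a,-1)
state=Q head=1 tape=ba_[b]a   (Q,b)→(S,_,-1)
state=S head=0 tape=ba[_]_a   (S,_)→(P,a,-1)
state=P head=-1 tape=b[a]a_a
The non-blank tape span at halt is baa_a.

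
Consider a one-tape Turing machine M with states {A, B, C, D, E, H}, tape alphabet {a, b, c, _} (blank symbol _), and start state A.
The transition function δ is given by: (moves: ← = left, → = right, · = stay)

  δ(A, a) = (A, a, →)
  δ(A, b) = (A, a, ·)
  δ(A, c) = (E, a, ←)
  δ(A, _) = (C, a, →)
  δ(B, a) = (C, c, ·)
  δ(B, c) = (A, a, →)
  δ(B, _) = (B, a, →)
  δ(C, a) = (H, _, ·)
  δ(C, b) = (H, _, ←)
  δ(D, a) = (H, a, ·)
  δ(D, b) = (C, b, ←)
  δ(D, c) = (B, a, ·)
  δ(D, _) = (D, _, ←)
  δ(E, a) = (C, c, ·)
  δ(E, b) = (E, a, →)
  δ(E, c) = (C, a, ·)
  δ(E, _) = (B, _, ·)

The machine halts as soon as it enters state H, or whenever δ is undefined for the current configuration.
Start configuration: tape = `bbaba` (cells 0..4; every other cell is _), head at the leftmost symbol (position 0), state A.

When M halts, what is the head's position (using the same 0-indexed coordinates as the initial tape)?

6

state=A head=0 tape=[b]baba__   (A,b)→(A,a,·)
state=A head=0 tape=[a]baba__   (A,a)→(A,a,→)
state=A head=1 tape=a[b]aba__   (A,b)→(A,a,·)
state=A head=1 tape=a[a]aba__   (A,a)→(A,a,→)
state=A head=2 tape=aa[a]ba__   (A,a)→(A,a,→)
state=A head=3 tape=aaa[b]a__   (A,b)→(A,a,·)
state=A head=3 tape=aaa[a]a__   (A,a)→(A,a,→)
state=A head=4 tape=aaaa[a]__   (A,a)→(A,a,→)
state=A head=5 tape=aaaaa[_]_   (A,_)→(C,a,→)
state=C head=6 tape=aaaaaa[_]
At halt the head is at cell 6.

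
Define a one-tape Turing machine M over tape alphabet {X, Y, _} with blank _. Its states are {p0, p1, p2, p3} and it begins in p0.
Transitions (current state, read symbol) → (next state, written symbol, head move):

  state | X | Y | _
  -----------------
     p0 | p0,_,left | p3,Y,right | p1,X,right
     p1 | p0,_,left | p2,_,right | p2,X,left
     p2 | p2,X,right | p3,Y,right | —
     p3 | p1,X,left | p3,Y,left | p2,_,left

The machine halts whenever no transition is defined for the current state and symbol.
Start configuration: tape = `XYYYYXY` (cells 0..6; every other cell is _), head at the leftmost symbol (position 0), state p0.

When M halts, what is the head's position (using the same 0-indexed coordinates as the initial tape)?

p0 | ___[X]YYYYXY   read X → write _, move left, go to p0
p0 | __[_]_YYYYXY   read _ → write X, move right, go to p1
p1 | __X[_]YYYYXY   read _ → write X, move left, go to p2
p2 | __[X]XYYYYXY   read X → write X, move right, go to p2
p2 | __X[X]YYYYXY   read X → write X, move right, go to p2
p2 | __XX[Y]YYYXY   read Y → write Y, move right, go to p3
p3 | __XXY[Y]YYXY   read Y → write Y, move left, go to p3
p3 | __XX[Y]YYYXY   read Y → write Y, move left, go to p3
p3 | __X[X]YYYYXY   read X → write X, move left, go to p1
p1 | __[X]XYYYYXY   read X → write _, move left, go to p0
p0 | _[_]_XYYYYXY   read _ → write X, move right, go to p1
p1 | _X[_]XYYYYXY   read _ → write X, move left, go to p2
p2 | _[X]XXYYYYXY   read X → write X, move right, go to p2
p2 | _X[X]XYYYYXY   read X → write X, move right, go to p2
p2 | _XX[X]YYYYXY   read X → write X, move right, go to p2
p2 | _XXX[Y]YYYXY   read Y → write Y, move right, go to p3
p3 | _XXXY[Y]YYXY   read Y → write Y, move left, go to p3
p3 | _XXX[Y]YYYXY   read Y → write Y, move left, go to p3
p3 | _XX[X]YYYYXY   read X → write X, move left, go to p1
p1 | _X[X]XYYYYXY   read X → write _, move left, go to p0
p0 | _[X]_XYYYYXY   read X → write _, move left, go to p0
p0 | [_]__XYYYYXY   read _ → write X, move right, go to p1
p1 | X[_]_XYYYYXY   read _ → write X, move left, go to p2
p2 | [X]X_XYYYYXY   read X → write X, move right, go to p2
p2 | X[X]_XYYYYXY   read X → write X, move right, go to p2
p2 | XX[_]XYYYYXY
At halt the head is at cell -1.

-1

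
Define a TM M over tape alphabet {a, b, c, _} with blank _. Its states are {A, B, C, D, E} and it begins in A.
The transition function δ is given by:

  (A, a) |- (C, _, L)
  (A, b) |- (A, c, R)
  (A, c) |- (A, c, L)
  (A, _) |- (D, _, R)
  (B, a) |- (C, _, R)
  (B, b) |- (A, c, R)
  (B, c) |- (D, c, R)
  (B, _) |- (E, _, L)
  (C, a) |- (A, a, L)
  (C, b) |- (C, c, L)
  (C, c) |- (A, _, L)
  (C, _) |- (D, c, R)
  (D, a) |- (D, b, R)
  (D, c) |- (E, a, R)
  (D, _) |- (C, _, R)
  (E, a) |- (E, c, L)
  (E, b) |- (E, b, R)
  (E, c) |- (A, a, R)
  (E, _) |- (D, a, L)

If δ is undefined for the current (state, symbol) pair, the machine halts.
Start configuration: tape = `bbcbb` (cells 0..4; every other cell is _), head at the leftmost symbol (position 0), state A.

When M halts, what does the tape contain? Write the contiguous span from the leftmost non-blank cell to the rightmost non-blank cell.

b_caba

state=A head=0 tape=_[b]bcbb_   (A,b)→(A,c,R)
state=A head=1 tape=_c[b]cbb_   (A,b)→(A,c,R)
state=A head=2 tape=_cc[c]bb_   (A,c)→(A,c,L)
state=A head=1 tape=_c[c]cbb_   (A,c)→(A,c,L)
state=A head=0 tape=_[c]ccbb_   (A,c)→(A,c,L)
state=A head=-1 tape=[_]cccbb_   (A,_)→(D,_,R)
state=D head=0 tape=_[c]ccbb_   (D,c)→(E,a,R)
state=E head=1 tape=_a[c]cbb_   (E,c)→(A,a,R)
state=A head=2 tape=_aa[c]bb_   (A,c)→(A,c,L)
state=A head=1 tape=_a[a]cbb_   (A,a)→(C,_,L)
state=C head=0 tape=_[a]_cbb_   (C,a)→(A,a,L)
state=A head=-1 tape=[_]a_cbb_   (A,_)→(D,_,R)
state=D head=0 tape=_[a]_cbb_   (D,a)→(D,b,R)
state=D head=1 tape=_b[_]cbb_   (D,_)→(C,_,R)
state=C head=2 tape=_b_[c]bb_   (C,c)→(A,_,L)
state=A head=1 tape=_b[_]_bb_   (A,_)→(D,_,R)
state=D head=2 tape=_b_[_]bb_   (D,_)→(C,_,R)
state=C head=3 tape=_b__[b]b_   (C,b)→(C,c,L)
state=C head=2 tape=_b_[_]cb_   (C,_)→(D,c,R)
state=D head=3 tape=_b_c[c]b_   (D,c)→(E,a,R)
state=E head=4 tape=_b_ca[b]_   (E,b)→(E,b,R)
state=E head=5 tape=_b_cab[_]   (E,_)→(D,a,L)
state=D head=4 tape=_b_ca[b]a
The non-blank tape span at halt is b_caba.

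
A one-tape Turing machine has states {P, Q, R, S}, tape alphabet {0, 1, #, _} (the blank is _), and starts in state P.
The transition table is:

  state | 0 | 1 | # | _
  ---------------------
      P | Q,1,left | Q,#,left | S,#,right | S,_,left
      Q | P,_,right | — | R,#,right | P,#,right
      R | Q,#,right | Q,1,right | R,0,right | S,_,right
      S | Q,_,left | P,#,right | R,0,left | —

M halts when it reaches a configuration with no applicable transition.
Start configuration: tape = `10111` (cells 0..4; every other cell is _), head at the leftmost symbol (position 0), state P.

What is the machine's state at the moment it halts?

state=P head=0 tape=_[1]0111__   (P,1)→(Q,#,left)
state=Q head=-1 tape=[_]#0111__   (Q,_)→(P,#,right)
state=P head=0 tape=#[#]0111__   (P,#)→(S,#,right)
state=S head=1 tape=##[0]111__   (S,0)→(Q,_,left)
state=Q head=0 tape=#[#]_111__   (Q,#)→(R,#,right)
state=R head=1 tape=##[_]111__   (R,_)→(S,_,right)
state=S head=2 tape=##_[1]11__   (S,1)→(P,#,right)
state=P head=3 tape=##_#[1]1__   (P,1)→(Q,#,left)
state=Q head=2 tape=##_[#]#1__   (Q,#)→(R,#,right)
state=R head=3 tape=##_#[#]1__   (R,#)→(R,0,right)
state=R head=4 tape=##_#0[1]__   (R,1)→(Q,1,right)
state=Q head=5 tape=##_#01[_]_   (Q,_)→(P,#,right)
state=P head=6 tape=##_#01#[_]   (P,_)→(S,_,left)
state=S head=5 tape=##_#01[#]_   (S,#)→(R,0,left)
state=R head=4 tape=##_#0[1]0_   (R,1)→(Q,1,right)
state=Q head=5 tape=##_#01[0]_   (Q,0)→(P,_,right)
state=P head=6 tape=##_#01_[_]   (P,_)→(S,_,left)
state=S head=5 tape=##_#01[_]_
No transition is defined for (S, _); M halts in state S.

S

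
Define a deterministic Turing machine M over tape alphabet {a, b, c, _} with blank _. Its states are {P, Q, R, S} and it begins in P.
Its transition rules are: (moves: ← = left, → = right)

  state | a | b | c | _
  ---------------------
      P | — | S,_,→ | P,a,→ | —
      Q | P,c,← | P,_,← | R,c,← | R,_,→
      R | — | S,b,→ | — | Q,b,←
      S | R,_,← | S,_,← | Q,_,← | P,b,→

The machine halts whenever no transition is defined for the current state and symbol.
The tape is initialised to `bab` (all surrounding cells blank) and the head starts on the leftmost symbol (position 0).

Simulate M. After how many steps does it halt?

state=P head=0 tape=_[b]ab__   (P,b)→(S,_,→)
state=S head=1 tape=__[a]b__   (S,a)→(R,_,←)
state=R head=0 tape=_[_]_b__   (R,_)→(Q,b,←)
state=Q head=-1 tape=[_]b_b__   (Q,_)→(R,_,→)
state=R head=0 tape=_[b]_b__   (R,b)→(S,b,→)
state=S head=1 tape=_b[_]b__   (S,_)→(P,b,→)
state=P head=2 tape=_bb[b]__   (P,b)→(S,_,→)
state=S head=3 tape=_bb_[_]_   (S,_)→(P,b,→)
state=P head=4 tape=_bb_b[_]
M halts after 8 transitions.

8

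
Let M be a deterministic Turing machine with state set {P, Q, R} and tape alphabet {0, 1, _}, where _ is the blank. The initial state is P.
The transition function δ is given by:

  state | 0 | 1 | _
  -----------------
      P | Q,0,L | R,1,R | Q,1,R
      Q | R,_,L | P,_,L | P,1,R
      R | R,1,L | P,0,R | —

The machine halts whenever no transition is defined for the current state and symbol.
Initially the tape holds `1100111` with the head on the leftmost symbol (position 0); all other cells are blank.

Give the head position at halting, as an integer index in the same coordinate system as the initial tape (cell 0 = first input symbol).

state=P head=0 tape=[1]100111   (P,1)→(R,1,R)
state=R head=1 tape=1[1]00111   (R,1)→(P,0,R)
state=P head=2 tape=10[0]0111   (P,0)→(Q,0,L)
state=Q head=1 tape=1[0]00111   (Q,0)→(R,_,L)
state=R head=0 tape=[1]_00111   (R,1)→(P,0,R)
state=P head=1 tape=0[_]00111   (P,_)→(Q,1,R)
state=Q head=2 tape=01[0]0111   (Q,0)→(R,_,L)
state=R head=1 tape=0[1]_0111   (R,1)→(P,0,R)
state=P head=2 tape=00[_]0111   (P,_)→(Q,1,R)
state=Q head=3 tape=001[0]111   (Q,0)→(R,_,L)
state=R head=2 tape=00[1]_111   (R,1)→(P,0,R)
state=P head=3 tape=000[_]111   (P,_)→(Q,1,R)
state=Q head=4 tape=0001[1]11   (Q,1)→(P,_,L)
state=P head=3 tape=000[1]_11   (P,1)→(R,1,R)
state=R head=4 tape=0001[_]11
At halt the head is at cell 4.

4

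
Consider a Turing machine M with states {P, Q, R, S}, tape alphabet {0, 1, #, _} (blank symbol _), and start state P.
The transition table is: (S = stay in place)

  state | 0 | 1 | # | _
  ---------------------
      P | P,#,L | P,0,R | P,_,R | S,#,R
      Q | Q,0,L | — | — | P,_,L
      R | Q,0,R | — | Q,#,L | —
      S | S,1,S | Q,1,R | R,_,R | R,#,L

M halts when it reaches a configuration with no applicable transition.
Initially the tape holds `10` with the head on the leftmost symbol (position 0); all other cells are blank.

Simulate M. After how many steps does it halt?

state=P head=0 tape=_[1]0_   (P,1)→(P,0,R)
state=P head=1 tape=_0[0]_   (P,0)→(P,#,L)
state=P head=0 tape=_[0]#_   (P,0)→(P,#,L)
state=P head=-1 tape=[_]##_   (P,_)→(S,#,R)
state=S head=0 tape=#[#]#_   (S,#)→(R,_,R)
state=R head=1 tape=#_[#]_   (R,#)→(Q,#,L)
state=Q head=0 tape=#[_]#_   (Q,_)→(P,_,L)
state=P head=-1 tape=[#]_#_   (P,#)→(P,_,R)
state=P head=0 tape=_[_]#_   (P,_)→(S,#,R)
state=S head=1 tape=_#[#]_   (S,#)→(R,_,R)
state=R head=2 tape=_#_[_]
M halts after 10 transitions.

10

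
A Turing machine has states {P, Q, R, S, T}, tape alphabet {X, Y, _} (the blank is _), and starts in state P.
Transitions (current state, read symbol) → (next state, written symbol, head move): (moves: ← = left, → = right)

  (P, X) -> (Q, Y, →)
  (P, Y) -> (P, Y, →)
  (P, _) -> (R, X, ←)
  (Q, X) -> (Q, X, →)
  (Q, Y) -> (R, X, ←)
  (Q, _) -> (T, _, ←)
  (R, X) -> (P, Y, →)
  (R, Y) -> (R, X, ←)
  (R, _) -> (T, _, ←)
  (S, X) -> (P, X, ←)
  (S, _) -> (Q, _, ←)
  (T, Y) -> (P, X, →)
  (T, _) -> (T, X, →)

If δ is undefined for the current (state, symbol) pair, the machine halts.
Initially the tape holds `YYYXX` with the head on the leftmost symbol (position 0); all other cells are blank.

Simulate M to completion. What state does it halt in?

T

state=P head=0 tape=[Y]YYXX_   (P,Y)→(P,Y,→)
state=P head=1 tape=Y[Y]YXX_   (P,Y)→(P,Y,→)
state=P head=2 tape=YY[Y]XX_   (P,Y)→(P,Y,→)
state=P head=3 tape=YYY[X]X_   (P,X)→(Q,Y,→)
state=Q head=4 tape=YYYY[X]_   (Q,X)→(Q,X,→)
state=Q head=5 tape=YYYYX[_]   (Q,_)→(T,_,←)
state=T head=4 tape=YYYY[X]_
No transition is defined for (T, X); M halts in state T.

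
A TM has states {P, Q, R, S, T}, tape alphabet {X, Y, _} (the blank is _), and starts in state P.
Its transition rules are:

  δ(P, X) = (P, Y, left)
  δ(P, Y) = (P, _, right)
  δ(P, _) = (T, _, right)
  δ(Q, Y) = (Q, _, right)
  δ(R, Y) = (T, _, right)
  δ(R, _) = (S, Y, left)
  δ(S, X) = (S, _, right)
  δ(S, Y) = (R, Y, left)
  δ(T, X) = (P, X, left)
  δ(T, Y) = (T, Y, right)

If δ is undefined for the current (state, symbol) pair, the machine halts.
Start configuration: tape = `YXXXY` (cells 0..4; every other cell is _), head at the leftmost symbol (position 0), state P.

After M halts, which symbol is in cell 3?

P | [Y]XXXY_   read Y → write _, move right, go to P
P | _[X]XXY_   read X → write Y, move left, go to P
P | [_]YXXY_   read _ → write _, move right, go to T
T | _[Y]XXY_   read Y → write Y, move right, go to T
T | _Y[X]XY_   read X → write X, move left, go to P
P | _[Y]XXY_   read Y → write _, move right, go to P
P | __[X]XY_   read X → write Y, move left, go to P
P | _[_]YXY_   read _ → write _, move right, go to T
T | __[Y]XY_   read Y → write Y, move right, go to T
T | __Y[X]Y_   read X → write X, move left, go to P
P | __[Y]XY_   read Y → write _, move right, go to P
P | ___[X]Y_   read X → write Y, move left, go to P
P | __[_]YY_   read _ → write _, move right, go to T
T | ___[Y]Y_   read Y → write Y, move right, go to T
T | ___Y[Y]_   read Y → write Y, move right, go to T
T | ___YY[_]
Cell 3 holds Y when M halts.

Y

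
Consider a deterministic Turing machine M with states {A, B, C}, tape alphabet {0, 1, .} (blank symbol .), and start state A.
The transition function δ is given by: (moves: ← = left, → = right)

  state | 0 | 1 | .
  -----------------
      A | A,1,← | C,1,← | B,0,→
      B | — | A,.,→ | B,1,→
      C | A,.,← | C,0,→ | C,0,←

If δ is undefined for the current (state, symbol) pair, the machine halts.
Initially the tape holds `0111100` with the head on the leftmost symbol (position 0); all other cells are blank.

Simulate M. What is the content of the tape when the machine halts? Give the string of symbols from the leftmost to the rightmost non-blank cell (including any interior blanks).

A | ..[0]111100   read 0 → write 1, move ←, go to A
A | .[.]1111100   read . → write 0, move →, go to B
B | .0[1]111100   read 1 → write ., move →, go to A
A | .0.[1]11100   read 1 → write 1, move ←, go to C
C | .0[.]111100   read . → write 0, move ←, go to C
C | .[0]0111100   read 0 → write ., move ←, go to A
A | [.].0111100   read . → write 0, move →, go to B
B | 0[.]0111100   read . → write 1, move →, go to B
B | 01[0]111100
The non-blank tape span at halt is 010111100.

010111100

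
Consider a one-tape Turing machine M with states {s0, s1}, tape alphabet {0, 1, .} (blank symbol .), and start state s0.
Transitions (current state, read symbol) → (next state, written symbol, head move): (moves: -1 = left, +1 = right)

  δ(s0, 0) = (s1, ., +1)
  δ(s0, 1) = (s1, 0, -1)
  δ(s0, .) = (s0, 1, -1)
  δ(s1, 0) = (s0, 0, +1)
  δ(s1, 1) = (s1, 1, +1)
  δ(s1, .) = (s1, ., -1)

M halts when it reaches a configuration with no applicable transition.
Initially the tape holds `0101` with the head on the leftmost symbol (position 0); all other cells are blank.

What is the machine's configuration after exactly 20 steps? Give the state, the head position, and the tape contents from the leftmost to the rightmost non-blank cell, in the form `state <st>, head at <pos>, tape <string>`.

state s1, head at 4, tape 1.1

s0 | [0]101.   read 0 → write ., move +1, go to s1
s1 | .[1]01.   read 1 → write 1, move +1, go to s1
s1 | .1[0]1.   read 0 → write 0, move +1, go to s0
s0 | .10[1].   read 1 → write 0, move -1, go to s1
s1 | .1[0]0.   read 0 → write 0, move +1, go to s0
s0 | .10[0].   read 0 → write ., move +1, go to s1
s1 | .10.[.]   read . → write ., move -1, go to s1
s1 | .10[.].   read . → write ., move -1, go to s1
s1 | .1[0]..   read 0 → write 0, move +1, go to s0
s0 | .10[.].   read . → write 1, move -1, go to s0
s0 | .1[0]1.   read 0 → write ., move +1, go to s1
s1 | .1.[1].   read 1 → write 1, move +1, go to s1
s1 | .1.1[.]   read . → write ., move -1, go to s1
s1 | .1.[1].   read 1 → write 1, move +1, go to s1
s1 | .1.1[.]   read . → write ., move -1, go to s1
s1 | .1.[1].   read 1 → write 1, move +1, go to s1
s1 | .1.1[.]   read . → write ., move -1, go to s1
s1 | .1.[1].   read 1 → write 1, move +1, go to s1
s1 | .1.1[.]   read . → write ., move -1, go to s1
s1 | .1.[1].   read 1 → write 1, move +1, go to s1
s1 | .1.1[.]
After 20 steps: state s1, head at 4, tape 1.1.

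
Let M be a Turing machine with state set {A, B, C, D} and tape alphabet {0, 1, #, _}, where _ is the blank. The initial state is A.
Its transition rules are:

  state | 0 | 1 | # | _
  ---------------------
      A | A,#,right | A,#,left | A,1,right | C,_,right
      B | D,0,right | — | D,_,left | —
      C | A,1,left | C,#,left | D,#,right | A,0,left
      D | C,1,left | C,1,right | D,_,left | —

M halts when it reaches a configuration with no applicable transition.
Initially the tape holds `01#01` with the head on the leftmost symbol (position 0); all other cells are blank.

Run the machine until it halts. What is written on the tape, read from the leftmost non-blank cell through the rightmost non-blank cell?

###0#

A | _[0]1#01__   read 0 → write #, move right, go to A
A | _#[1]#01__   read 1 → write #, move left, go to A
A | _[#]##01__   read # → write 1, move right, go to A
A | _1[#]#01__   read # → write 1, move right, go to A
A | _11[#]01__   read # → write 1, move right, go to A
A | _111[0]1__   read 0 → write #, move right, go to A
A | _111#[1]__   read 1 → write #, move left, go to A
A | _111[#]#__   read # → write 1, move right, go to A
A | _1111[#]__   read # → write 1, move right, go to A
A | _11111[_]_   read _ → write _, move right, go to C
C | _11111_[_]   read _ → write 0, move left, go to A
A | _11111[_]0   read _ → write _, move right, go to C
C | _11111_[0]   read 0 → write 1, move left, go to A
A | _11111[_]1   read _ → write _, move right, go to C
C | _11111_[1]   read 1 → write #, move left, go to C
C | _11111[_]#   read _ → write 0, move left, go to A
A | _1111[1]0#   read 1 → write #, move left, go to A
A | _111[1]#0#   read 1 → write #, move left, go to A
A | _11[1]##0#   read 1 → write #, move left, go to A
A | _1[1]###0#   read 1 → write #, move left, go to A
A | _[1]####0#   read 1 → write #, move left, go to A
A | [_]#####0#   read _ → write _, move right, go to C
C | _[#]####0#   read # → write #, move right, go to D
D | _#[#]###0#   read # → write _, move left, go to D
D | _[#]_###0#   read # → write _, move left, go to D
D | [_]__###0#
The non-blank tape span at halt is ###0#.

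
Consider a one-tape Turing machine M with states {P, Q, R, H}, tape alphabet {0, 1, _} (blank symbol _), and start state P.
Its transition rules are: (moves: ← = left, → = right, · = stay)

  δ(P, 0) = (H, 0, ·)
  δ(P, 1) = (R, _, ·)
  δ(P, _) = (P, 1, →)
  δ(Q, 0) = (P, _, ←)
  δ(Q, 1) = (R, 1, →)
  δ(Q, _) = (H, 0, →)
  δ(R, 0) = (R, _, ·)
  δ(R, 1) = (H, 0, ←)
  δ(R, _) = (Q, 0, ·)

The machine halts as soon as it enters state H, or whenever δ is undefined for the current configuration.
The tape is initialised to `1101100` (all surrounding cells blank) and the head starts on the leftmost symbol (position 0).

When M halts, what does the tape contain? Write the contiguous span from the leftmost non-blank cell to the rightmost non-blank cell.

111101100

P | __[1]101100   read 1 → write _, move ·, go to R
R | __[_]101100   read _ → write 0, move ·, go to Q
Q | __[0]101100   read 0 → write _, move ←, go to P
P | _[_]_101100   read _ → write 1, move →, go to P
P | _1[_]101100   read _ → write 1, move →, go to P
P | _11[1]01100   read 1 → write _, move ·, go to R
R | _11[_]01100   read _ → write 0, move ·, go to Q
Q | _11[0]01100   read 0 → write _, move ←, go to P
P | _1[1]_01100   read 1 → write _, move ·, go to R
R | _1[_]_01100   read _ → write 0, move ·, go to Q
Q | _1[0]_01100   read 0 → write _, move ←, go to P
P | _[1]__01100   read 1 → write _, move ·, go to R
R | _[_]__01100   read _ → write 0, move ·, go to Q
Q | _[0]__01100   read 0 → write _, move ←, go to P
P | [_]___01100   read _ → write 1, move →, go to P
P | 1[_]__01100   read _ → write 1, move →, go to P
P | 11[_]_01100   read _ → write 1, move →, go to P
P | 111[_]01100   read _ → write 1, move →, go to P
P | 1111[0]1100   read 0 → write 0, move ·, go to H
H | 1111[0]1100
The non-blank tape span at halt is 111101100.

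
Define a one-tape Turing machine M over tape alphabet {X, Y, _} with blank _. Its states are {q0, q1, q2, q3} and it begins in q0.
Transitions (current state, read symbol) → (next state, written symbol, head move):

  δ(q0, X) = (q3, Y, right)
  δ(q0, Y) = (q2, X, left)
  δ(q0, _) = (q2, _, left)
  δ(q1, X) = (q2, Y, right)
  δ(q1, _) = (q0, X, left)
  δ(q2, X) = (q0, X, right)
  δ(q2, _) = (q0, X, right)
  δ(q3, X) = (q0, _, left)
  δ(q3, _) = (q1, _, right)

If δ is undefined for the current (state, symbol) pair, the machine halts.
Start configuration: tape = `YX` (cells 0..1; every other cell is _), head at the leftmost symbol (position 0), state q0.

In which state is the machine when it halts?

state=q0 head=0 tape=_[Y]X_   (q0,Y)→(q2,X,left)
state=q2 head=-1 tape=[_]XX_   (q2,_)→(q0,X,right)
state=q0 head=0 tape=X[X]X_   (q0,X)→(q3,Y,right)
state=q3 head=1 tape=XY[X]_   (q3,X)→(q0,_,left)
state=q0 head=0 tape=X[Y]__   (q0,Y)→(q2,X,left)
state=q2 head=-1 tape=[X]X__   (q2,X)→(q0,X,right)
state=q0 head=0 tape=X[X]__   (q0,X)→(q3,Y,right)
state=q3 head=1 tape=XY[_]_   (q3,_)→(q1,_,right)
state=q1 head=2 tape=XY_[_]   (q1,_)→(q0,X,left)
state=q0 head=1 tape=XY[_]X   (q0,_)→(q2,_,left)
state=q2 head=0 tape=X[Y]_X
No transition is defined for (q2, Y); M halts in state q2.

q2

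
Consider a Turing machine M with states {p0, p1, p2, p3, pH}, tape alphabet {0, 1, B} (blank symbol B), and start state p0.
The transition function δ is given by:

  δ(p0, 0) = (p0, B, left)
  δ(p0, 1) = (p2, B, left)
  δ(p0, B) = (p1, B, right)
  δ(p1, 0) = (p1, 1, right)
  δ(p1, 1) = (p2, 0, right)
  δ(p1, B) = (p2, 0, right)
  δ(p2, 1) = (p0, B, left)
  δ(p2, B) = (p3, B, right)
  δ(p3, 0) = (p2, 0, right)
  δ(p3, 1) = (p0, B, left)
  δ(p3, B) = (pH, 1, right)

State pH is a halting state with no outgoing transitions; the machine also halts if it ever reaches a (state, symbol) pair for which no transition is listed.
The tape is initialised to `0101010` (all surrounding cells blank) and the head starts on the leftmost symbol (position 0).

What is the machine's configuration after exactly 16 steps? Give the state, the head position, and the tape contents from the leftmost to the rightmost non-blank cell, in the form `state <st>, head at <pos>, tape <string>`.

state p0, head at 4, tape 0B0B0B0

p0 | B[0]101010   read 0 → write B, move left, go to p0
p0 | [B]B101010   read B → write B, move right, go to p1
p1 | B[B]101010   read B → write 0, move right, go to p2
p2 | B0[1]01010   read 1 → write B, move left, go to p0
p0 | B[0]B01010   read 0 → write B, move left, go to p0
p0 | [B]BB01010   read B → write B, move right, go to p1
p1 | B[B]B01010   read B → write 0, move right, go to p2
p2 | B0[B]01010   read B → write B, move right, go to p3
p3 | B0B[0]1010   read 0 → write 0, move right, go to p2
p2 | B0B0[1]010   read 1 → write B, move left, go to p0
p0 | B0B[0]B010   read 0 → write B, move left, go to p0
p0 | B0[B]BB010   read B → write B, move right, go to p1
p1 | B0B[B]B010   read B → write 0, move right, go to p2
p2 | B0B0[B]010   read B → write B, move right, go to p3
p3 | B0B0B[0]10   read 0 → write 0, move right, go to p2
p2 | B0B0B0[1]0   read 1 → write B, move left, go to p0
p0 | B0B0B[0]B0
After 16 steps: state p0, head at 4, tape 0B0B0B0.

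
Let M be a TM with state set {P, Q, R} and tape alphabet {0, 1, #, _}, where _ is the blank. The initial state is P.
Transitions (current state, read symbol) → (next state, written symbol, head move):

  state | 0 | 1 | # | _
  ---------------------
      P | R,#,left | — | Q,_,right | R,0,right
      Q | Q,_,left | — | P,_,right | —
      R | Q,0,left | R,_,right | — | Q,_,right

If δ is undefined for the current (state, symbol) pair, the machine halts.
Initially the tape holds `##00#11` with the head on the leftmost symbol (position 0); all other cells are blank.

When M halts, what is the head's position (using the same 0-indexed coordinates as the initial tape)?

P | [#]#00#11   read # → write _, move right, go to Q
Q | _[#]00#11   read # → write _, move right, go to P
P | __[0]0#11   read 0 → write #, move left, go to R
R | _[_]#0#11   read _ → write _, move right, go to Q
Q | __[#]0#11   read # → write _, move right, go to P
P | ___[0]#11   read 0 → write #, move left, go to R
R | __[_]##11   read _ → write _, move right, go to Q
Q | ___[#]#11   read # → write _, move right, go to P
P | ____[#]11   read # → write _, move right, go to Q
Q | _____[1]1
At halt the head is at cell 5.

5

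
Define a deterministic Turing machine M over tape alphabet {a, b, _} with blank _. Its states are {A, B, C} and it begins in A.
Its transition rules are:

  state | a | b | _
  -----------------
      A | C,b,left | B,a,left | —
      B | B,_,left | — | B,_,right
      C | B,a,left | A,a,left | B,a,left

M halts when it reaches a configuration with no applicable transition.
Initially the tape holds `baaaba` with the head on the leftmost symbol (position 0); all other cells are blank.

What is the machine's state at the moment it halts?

B

state=A head=0 tape=_[b]aaaba   (A,b)→(B,a,left)
state=B head=-1 tape=[_]aaaaba   (B,_)→(B,_,right)
state=B head=0 tape=_[a]aaaba   (B,a)→(B,_,left)
state=B head=-1 tape=[_]_aaaba   (B,_)→(B,_,right)
state=B head=0 tape=_[_]aaaba   (B,_)→(B,_,right)
state=B head=1 tape=__[a]aaba   (B,a)→(B,_,left)
state=B head=0 tape=_[_]_aaba   (B,_)→(B,_,right)
state=B head=1 tape=__[_]aaba   (B,_)→(B,_,right)
state=B head=2 tape=___[a]aba   (B,a)→(B,_,left)
state=B head=1 tape=__[_]_aba   (B,_)→(B,_,right)
state=B head=2 tape=___[_]aba   (B,_)→(B,_,right)
state=B head=3 tape=____[a]ba   (B,a)→(B,_,left)
state=B head=2 tape=___[_]_ba   (B,_)→(B,_,right)
state=B head=3 tape=____[_]ba   (B,_)→(B,_,right)
state=B head=4 tape=_____[b]a
No transition is defined for (B, b); M halts in state B.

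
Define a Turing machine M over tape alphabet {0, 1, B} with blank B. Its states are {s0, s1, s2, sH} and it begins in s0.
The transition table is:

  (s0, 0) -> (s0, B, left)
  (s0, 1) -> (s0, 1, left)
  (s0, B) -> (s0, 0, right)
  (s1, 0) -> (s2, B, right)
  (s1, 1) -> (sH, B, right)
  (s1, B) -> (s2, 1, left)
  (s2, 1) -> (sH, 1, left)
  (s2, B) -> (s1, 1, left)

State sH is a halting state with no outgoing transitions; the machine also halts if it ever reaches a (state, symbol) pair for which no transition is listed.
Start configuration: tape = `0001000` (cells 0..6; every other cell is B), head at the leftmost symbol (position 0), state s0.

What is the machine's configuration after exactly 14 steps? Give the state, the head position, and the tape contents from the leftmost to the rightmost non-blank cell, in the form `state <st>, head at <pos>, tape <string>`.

state s0, head at -2, tape 0BBBB1000

state=s0 head=0 tape=BB[0]001000   (s0,0)→(s0,B,left)
state=s0 head=-1 tape=B[B]B001000   (s0,B)→(s0,0,right)
state=s0 head=0 tape=B0[B]001000   (s0,B)→(s0,0,right)
state=s0 head=1 tape=B00[0]01000   (s0,0)→(s0,B,left)
state=s0 head=0 tape=B0[0]B01000   (s0,0)→(s0,B,left)
state=s0 head=-1 tape=B[0]BB01000   (s0,0)→(s0,B,left)
state=s0 head=-2 tape=[B]BBB01000   (s0,B)→(s0,0,right)
state=s0 head=-1 tape=0[B]BB01000   (s0,B)→(s0,0,right)
state=s0 head=0 tape=00[B]B01000   (s0,B)→(s0,0,right)
state=s0 head=1 tape=000[B]01000   (s0,B)→(s0,0,right)
state=s0 head=2 tape=0000[0]1000   (s0,0)→(s0,B,left)
state=s0 head=1 tape=000[0]B1000   (s0,0)→(s0,B,left)
state=s0 head=0 tape=00[0]BB1000   (s0,0)→(s0,B,left)
state=s0 head=-1 tape=0[0]BBB1000   (s0,0)→(s0,B,left)
state=s0 head=-2 tape=[0]BBBB1000
After 14 steps: state s0, head at -2, tape 0BBBB1000.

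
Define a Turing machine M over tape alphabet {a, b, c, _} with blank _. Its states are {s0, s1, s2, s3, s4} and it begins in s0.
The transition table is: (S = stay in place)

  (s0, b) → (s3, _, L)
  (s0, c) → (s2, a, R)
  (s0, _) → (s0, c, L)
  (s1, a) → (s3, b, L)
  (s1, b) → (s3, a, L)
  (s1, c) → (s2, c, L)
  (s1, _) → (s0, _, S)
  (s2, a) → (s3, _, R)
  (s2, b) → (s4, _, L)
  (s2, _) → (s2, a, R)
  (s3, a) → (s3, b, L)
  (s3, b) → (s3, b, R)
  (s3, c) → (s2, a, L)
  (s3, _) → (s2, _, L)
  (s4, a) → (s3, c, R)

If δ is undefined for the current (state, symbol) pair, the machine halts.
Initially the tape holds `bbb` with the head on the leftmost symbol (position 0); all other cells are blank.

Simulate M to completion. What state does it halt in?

s0 | __[b]bb   read b → write _, move L, go to s3
s3 | _[_]_bb   read _ → write _, move L, go to s2
s2 | [_]__bb   read _ → write a, move R, go to s2
s2 | a[_]_bb   read _ → write a, move R, go to s2
s2 | aa[_]bb   read _ → write a, move R, go to s2
s2 | aaa[b]b   read b → write _, move L, go to s4
s4 | aa[a]_b   read a → write c, move R, go to s3
s3 | aac[_]b   read _ → write _, move L, go to s2
s2 | aa[c]_b
No transition is defined for (s2, c); M halts in state s2.

s2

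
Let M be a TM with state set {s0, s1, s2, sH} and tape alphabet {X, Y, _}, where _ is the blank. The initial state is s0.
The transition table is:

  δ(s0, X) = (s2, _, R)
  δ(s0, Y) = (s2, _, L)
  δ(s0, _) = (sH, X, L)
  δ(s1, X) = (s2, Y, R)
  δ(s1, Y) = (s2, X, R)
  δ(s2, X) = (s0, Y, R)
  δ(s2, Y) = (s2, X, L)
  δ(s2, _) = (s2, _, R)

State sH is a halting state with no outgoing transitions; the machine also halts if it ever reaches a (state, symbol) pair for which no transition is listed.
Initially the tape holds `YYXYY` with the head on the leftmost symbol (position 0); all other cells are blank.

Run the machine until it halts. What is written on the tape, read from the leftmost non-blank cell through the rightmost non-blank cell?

Y_YX

state=s0 head=0 tape=_[Y]YXYY   (s0,Y)→(s2,_,L)
state=s2 head=-1 tape=[_]_YXYY   (s2,_)→(s2,_,R)
state=s2 head=0 tape=_[_]YXYY   (s2,_)→(s2,_,R)
state=s2 head=1 tape=__[Y]XYY   (s2,Y)→(s2,X,L)
state=s2 head=0 tape=_[_]XXYY   (s2,_)→(s2,_,R)
state=s2 head=1 tape=__[X]XYY   (s2,X)→(s0,Y,R)
state=s0 head=2 tape=__Y[X]YY   (s0,X)→(s2,_,R)
state=s2 head=3 tape=__Y_[Y]Y   (s2,Y)→(s2,X,L)
state=s2 head=2 tape=__Y[_]XY   (s2,_)→(s2,_,R)
state=s2 head=3 tape=__Y_[X]Y   (s2,X)→(s0,Y,R)
state=s0 head=4 tape=__Y_Y[Y]   (s0,Y)→(s2,_,L)
state=s2 head=3 tape=__Y_[Y]_   (s2,Y)→(s2,X,L)
state=s2 head=2 tape=__Y[_]X_   (s2,_)→(s2,_,R)
state=s2 head=3 tape=__Y_[X]_   (s2,X)→(s0,Y,R)
state=s0 head=4 tape=__Y_Y[_]   (s0,_)→(sH,X,L)
state=sH head=3 tape=__Y_[Y]X
The non-blank tape span at halt is Y_YX.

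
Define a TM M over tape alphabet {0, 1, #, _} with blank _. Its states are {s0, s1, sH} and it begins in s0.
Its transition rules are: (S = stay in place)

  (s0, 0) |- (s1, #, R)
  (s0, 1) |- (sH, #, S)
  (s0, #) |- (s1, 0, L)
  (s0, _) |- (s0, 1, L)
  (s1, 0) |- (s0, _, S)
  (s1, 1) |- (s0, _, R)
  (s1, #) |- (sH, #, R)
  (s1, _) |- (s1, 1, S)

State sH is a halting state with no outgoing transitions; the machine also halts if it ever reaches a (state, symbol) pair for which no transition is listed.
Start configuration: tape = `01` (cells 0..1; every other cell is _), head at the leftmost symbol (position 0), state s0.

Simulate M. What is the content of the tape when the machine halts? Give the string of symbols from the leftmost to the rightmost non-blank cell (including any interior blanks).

state=s0 head=0 tape=_[0]1_   (s0,0)→(s1,#,R)
state=s1 head=1 tape=_#[1]_   (s1,1)→(s0,_,R)
state=s0 head=2 tape=_#_[_]   (s0,_)→(s0,1,L)
state=s0 head=1 tape=_#[_]1   (s0,_)→(s0,1,L)
state=s0 head=0 tape=_[#]11   (s0,#)→(s1,0,L)
state=s1 head=-1 tape=[_]011   (s1,_)→(s1,1,S)
state=s1 head=-1 tape=[1]011   (s1,1)→(s0,_,R)
state=s0 head=0 tape=_[0]11   (s0,0)→(s1,#,R)
state=s1 head=1 tape=_#[1]1   (s1,1)→(s0,_,R)
state=s0 head=2 tape=_#_[1]   (s0,1)→(sH,#,S)
state=sH head=2 tape=_#_[#]
The non-blank tape span at halt is #_#.

#_#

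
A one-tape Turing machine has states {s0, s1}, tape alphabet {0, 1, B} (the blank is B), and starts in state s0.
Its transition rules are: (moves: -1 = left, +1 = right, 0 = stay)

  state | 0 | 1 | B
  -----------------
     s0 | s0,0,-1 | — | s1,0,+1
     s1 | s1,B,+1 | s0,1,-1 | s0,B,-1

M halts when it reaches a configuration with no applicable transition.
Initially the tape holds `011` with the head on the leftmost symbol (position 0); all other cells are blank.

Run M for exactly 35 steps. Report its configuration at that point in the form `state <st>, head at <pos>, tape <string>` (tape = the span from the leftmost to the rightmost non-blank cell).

state s1, head at 1, tape 0B0011

s0 | BBB[0]11   read 0 → write 0, move -1, go to s0
s0 | BB[B]011   read B → write 0, move +1, go to s1
s1 | BB0[0]11   read 0 → write B, move +1, go to s1
s1 | BB0B[1]1   read 1 → write 1, move -1, go to s0
s0 | BB0[B]11   read B → write 0, move +1, go to s1
s1 | BB00[1]1   read 1 → write 1, move -1, go to s0
s0 | BB0[0]11   read 0 → write 0, move -1, go to s0
s0 | BB[0]011   read 0 → write 0, move -1, go to s0
s0 | B[B]0011   read B → write 0, move +1, go to s1
s1 | B0[0]011   read 0 → write B, move +1, go to s1
s1 | B0B[0]11   read 0 → write B, move +1, go to s1
s1 | B0BB[1]1   read 1 → write 1, move -1, go to s0
s0 | B0B[B]11   read B → write 0, move +1, go to s1
s1 | B0B0[1]1   read 1 → write 1, move -1, go to s0
s0 | B0B[0]11   read 0 → write 0, move -1, go to s0
s0 | B0[B]011   read B → write 0, move +1, go to s1
s1 | B00[0]11   read 0 → write B, move +1, go to s1
s1 | B00B[1]1   read 1 → write 1, move -1, go to s0
s0 | B00[B]11   read B → write 0, move +1, go to s1
s1 | B000[1]1   read 1 → write 1, move -1, go to s0
s0 | B00[0]11   read 0 → write 0, move -1, go to s0
s0 | B0[0]011   read 0 → write 0, move -1, go to s0
s0 | B[0]0011   read 0 → write 0, move -1, go to s0
s0 | [B]00011   read B → write 0, move +1, go to s1
s1 | 0[0]0011   read 0 → write B, move +1, go to s1
s1 | 0B[0]011   read 0 → write B, move +1, go to s1
s1 | 0BB[0]11   read 0 → write B, move +1, go to s1
s1 | 0BBB[1]1   read 1 → write 1, move -1, go to s0
s0 | 0BB[B]11   read B → write 0, move +1, go to s1
s1 | 0BB0[1]1   read 1 → write 1, move -1, go to s0
s0 | 0BB[0]11   read 0 → write 0, move -1, go to s0
s0 | 0B[B]011   read B → write 0, move +1, go to s1
s1 | 0B0[0]11   read 0 → write B, move +1, go to s1
s1 | 0B0B[1]1   read 1 → write 1, move -1, go to s0
s0 | 0B0[B]11   read B → write 0, move +1, go to s1
s1 | 0B00[1]1
After 35 steps: state s1, head at 1, tape 0B0011.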